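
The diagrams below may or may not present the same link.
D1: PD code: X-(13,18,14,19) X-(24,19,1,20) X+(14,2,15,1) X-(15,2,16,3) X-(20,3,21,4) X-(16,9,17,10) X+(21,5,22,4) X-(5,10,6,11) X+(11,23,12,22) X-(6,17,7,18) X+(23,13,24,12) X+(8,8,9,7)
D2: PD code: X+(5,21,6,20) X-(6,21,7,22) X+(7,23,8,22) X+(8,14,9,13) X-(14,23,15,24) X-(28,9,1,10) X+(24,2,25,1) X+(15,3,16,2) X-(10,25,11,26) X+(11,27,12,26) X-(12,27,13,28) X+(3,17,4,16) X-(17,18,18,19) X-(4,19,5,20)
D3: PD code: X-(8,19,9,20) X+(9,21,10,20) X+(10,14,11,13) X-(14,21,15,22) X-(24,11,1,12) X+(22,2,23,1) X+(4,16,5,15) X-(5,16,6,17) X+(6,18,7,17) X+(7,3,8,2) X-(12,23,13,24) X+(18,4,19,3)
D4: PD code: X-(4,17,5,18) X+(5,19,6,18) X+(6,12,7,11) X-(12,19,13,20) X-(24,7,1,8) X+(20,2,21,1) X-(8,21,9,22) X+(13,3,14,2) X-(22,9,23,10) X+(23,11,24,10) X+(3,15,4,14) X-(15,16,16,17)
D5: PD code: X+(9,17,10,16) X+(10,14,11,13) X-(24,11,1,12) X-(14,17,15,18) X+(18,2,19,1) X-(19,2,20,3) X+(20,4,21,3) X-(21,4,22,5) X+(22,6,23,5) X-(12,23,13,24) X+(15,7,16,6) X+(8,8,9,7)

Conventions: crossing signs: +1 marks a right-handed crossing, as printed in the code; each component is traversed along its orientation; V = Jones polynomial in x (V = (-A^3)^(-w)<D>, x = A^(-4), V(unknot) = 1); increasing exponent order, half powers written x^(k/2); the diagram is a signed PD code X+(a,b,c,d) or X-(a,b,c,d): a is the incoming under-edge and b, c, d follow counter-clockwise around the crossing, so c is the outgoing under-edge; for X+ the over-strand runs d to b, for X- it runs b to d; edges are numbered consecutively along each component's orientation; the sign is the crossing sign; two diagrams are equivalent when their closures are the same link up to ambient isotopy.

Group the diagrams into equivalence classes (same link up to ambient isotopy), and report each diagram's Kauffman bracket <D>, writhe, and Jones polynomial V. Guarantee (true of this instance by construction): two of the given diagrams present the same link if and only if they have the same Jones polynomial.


classes: {D1} | {D2, D3, D4, D5}
V(D1) = 1  [12 crossings, <D> = A^-6, w = -2]
V(D2) = x^-2 - x^-1 + 2 - 2x + x^2 - x^3 + x^4  (w 0, c 14, <D> = A^-16 - A^-12 + A^-8 - 2A^-4 + 2 - A^4 + A^8)
D3 (bracket A^-10 - A^-6 + A^-2 - 2A^2 + 2A^6 - A^10 + A^14; 12 crossings at w = +2): V = x^-2 - x^-1 + 2 - 2x + x^2 - x^3 + x^4
V(D4) = x^-2 - x^-1 + 2 - 2x + x^2 - x^3 + x^4  [12 crossings, <D> = A^-16 - A^-12 + A^-8 - 2A^-4 + 2 - A^4 + A^8, w = 0]
V(D5) = x^-2 - x^-1 + 2 - 2x + x^2 - x^3 + x^4  (w +2, c 12, <D> = A^-10 - A^-6 + A^-2 - 2A^2 + 2A^6 - A^10 + A^14)
note: comparing 5 Jones polynomials yields 2 groups


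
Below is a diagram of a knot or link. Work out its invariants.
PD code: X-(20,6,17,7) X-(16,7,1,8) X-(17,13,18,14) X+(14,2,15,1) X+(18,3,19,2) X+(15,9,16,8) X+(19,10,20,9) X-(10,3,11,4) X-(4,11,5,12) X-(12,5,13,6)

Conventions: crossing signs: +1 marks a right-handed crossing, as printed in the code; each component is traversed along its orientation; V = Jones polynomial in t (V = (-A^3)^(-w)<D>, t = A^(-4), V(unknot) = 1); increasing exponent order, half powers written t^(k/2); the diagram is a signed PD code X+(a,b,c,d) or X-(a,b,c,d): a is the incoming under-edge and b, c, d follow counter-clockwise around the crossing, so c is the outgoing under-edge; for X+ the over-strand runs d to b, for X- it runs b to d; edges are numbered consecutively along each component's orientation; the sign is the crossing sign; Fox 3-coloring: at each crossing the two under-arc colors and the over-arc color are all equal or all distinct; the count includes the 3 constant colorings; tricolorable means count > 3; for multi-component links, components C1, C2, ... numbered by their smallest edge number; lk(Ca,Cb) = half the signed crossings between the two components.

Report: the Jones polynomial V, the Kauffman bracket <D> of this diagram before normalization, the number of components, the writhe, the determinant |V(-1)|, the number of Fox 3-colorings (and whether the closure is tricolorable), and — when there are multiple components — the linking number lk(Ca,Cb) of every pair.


V(t) = t^(-9/2) - t^(-5/2) - t^(-3/2) - t^(-1/2)
bracket: -A^-4 - 1 - A^4 + A^12, w = -2
2 components, writhe -2, over 10 crossings
lk(C1,C2) = 0
det 0, colorings 27 of 3^10 — tricolorable
observation: the 1 component pair carries total linking 0


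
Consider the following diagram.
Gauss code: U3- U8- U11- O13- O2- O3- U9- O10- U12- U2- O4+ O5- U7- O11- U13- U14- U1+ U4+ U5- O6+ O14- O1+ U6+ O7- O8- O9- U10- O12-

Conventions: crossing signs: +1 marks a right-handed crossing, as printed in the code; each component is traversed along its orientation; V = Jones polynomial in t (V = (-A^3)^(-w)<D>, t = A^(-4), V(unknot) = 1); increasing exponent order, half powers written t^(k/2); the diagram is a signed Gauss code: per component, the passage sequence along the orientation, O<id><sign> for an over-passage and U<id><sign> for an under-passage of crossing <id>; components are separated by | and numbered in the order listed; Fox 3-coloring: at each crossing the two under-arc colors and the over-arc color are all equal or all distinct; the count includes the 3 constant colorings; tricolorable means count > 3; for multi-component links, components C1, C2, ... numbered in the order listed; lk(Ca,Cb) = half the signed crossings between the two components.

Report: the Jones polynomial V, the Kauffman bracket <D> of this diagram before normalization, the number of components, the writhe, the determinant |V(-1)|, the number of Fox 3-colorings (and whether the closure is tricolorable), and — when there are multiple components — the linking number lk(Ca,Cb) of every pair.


V(t) = -t^-10 + t^-9 - t^-8 + t^-7 - t^-6 + t^-5 + t^-3
bracket: A^-12 + A^-4 - 1 + A^4 - A^8 + A^12 - A^16, w = -8
1 component, writhe -8, over 14 crossings
det 7, colorings 3 of 3^14 — not tricolorable
observation: the span of V is 7, forcing >= 7 crossings in any diagram


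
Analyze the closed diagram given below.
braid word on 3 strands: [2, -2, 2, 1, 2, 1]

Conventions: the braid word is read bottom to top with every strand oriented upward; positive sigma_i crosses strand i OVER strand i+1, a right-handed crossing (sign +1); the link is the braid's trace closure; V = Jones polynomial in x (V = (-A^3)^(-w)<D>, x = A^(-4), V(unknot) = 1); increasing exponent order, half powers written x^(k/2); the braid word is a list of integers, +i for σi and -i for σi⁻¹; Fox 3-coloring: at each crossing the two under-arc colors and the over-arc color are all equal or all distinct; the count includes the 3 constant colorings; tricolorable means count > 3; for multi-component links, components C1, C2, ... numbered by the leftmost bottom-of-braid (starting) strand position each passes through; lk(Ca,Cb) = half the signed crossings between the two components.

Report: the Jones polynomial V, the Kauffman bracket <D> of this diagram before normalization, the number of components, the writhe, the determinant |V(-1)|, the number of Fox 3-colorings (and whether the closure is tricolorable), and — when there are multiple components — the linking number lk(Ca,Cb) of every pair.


Jones polynomial: V(x) = x + x^3 - x^4
<D> = -A^-4 + 1 + A^8; writhe +4
components 1, writhe +4 (6 crossings)
3-colorings: 9 of 3^6, det 3 — tricolorable
note: det 3 = |V(-1)|; divisible by 3, so tricolorable


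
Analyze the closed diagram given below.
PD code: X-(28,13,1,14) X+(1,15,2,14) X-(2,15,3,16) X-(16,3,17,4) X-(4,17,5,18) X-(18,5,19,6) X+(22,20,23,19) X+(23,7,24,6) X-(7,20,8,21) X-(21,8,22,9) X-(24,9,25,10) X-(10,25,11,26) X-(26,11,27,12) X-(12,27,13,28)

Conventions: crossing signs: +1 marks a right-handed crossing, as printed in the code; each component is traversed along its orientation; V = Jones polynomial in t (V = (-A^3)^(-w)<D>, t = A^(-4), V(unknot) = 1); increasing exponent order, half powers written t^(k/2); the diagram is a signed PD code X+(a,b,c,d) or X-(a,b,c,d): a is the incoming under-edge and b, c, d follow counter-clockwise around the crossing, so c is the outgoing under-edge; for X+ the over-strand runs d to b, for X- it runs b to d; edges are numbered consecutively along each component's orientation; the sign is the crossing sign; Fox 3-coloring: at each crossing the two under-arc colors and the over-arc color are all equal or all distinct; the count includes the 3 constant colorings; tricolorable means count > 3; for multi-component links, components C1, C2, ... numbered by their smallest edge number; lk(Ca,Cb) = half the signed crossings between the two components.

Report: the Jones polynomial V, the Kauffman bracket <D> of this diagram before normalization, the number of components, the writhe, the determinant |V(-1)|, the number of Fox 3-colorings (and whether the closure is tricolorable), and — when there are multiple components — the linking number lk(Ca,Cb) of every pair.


V = -t^-13 + t^-12 - t^-11 + t^-10 - t^-9 + t^-8 - t^-7 + t^-6 + t^-4
<D> = A^-8 + 1 - A^4 + A^8 - A^12 + A^16 - A^20 + A^24 - A^28 (w = -8)
1 component over 14 crossings, w = -8
9 Fox colorings among 3^14, |V(-1)| = 9: tricolorable
why: det 9 = |V(-1)|; divisible by 3, so tricolorable


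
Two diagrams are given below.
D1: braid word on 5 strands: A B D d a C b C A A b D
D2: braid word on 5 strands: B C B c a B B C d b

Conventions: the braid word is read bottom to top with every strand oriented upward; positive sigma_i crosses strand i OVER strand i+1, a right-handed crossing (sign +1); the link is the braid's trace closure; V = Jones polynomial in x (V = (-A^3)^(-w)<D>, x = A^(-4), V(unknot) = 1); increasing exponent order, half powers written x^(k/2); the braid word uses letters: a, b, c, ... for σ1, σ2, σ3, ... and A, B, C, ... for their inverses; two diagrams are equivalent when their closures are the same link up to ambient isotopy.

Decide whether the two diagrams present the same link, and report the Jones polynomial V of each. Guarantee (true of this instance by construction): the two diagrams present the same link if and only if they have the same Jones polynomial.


equivalent: no
V(D1) = x^-5 - 2x^-4 + 2x^-3 - 2x^-2 + 2x^-1 - 1 + x  (w -4, c 12, <D> = A^-16 - A^-12 + 2A^-8 - 2A^-4 + 2 - 2A^4 + A^8)
V(D2) = -x^-6 + x^-5 - x^-4 + 2x^-3 - x^-2 + x^-1  (w -2, c 10, <D> = A^-2 - A^2 + 2A^6 - A^10 + A^14 - A^18)
why: 2 classes among 2 diagrams; unequal V(x) rules out equality


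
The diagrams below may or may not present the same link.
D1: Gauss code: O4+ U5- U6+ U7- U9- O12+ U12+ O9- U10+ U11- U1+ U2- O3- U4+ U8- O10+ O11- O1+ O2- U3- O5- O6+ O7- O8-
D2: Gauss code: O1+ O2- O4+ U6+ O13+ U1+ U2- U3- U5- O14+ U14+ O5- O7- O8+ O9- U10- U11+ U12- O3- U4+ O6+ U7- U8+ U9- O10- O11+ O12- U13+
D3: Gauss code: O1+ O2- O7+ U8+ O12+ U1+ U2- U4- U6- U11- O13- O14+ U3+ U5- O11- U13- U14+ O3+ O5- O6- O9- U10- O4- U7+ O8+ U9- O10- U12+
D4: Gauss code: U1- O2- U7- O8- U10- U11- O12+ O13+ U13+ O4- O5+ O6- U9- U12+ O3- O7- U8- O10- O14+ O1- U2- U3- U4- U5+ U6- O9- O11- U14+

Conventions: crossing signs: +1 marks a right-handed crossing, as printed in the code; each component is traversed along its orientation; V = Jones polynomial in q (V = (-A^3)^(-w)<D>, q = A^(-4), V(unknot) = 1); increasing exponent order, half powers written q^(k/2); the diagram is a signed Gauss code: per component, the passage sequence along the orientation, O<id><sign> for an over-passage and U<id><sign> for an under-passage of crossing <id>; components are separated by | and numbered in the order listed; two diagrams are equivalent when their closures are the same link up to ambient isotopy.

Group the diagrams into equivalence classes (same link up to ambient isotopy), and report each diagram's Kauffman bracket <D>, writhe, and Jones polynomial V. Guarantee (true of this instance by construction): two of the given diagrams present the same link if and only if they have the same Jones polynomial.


classes: {D1} | {D2, D3} | {D4}
V(D1) = 1  [12 crossings, <D> = A^-6, w = -2]
D2 (bracket -A^-12 + 2A^-8 - 2A^-4 + 3 - 2A^4 + 2A^8 - A^12; 14 crossings at w = 0): V = -q^-3 + 2q^-2 - 2q^-1 + 3 - 2q + 2q^2 - q^3
V(D3) = -q^-3 + 2q^-2 - 2q^-1 + 3 - 2q + 2q^2 - q^3  [14 crossings, <D> = -A^-18 + 2A^-14 - 2A^-10 + 3A^-6 - 2A^-2 + 2A^2 - A^6, w = -2]
V(D4) = -q^-9 + q^-8 - 2q^-7 + 3q^-6 - 2q^-5 + 2q^-4 - q^-3 + q^-2  (w -6, c 14, <D> = A^-10 - A^-6 + 2A^-2 - 2A^2 + 3A^6 - 2A^10 + A^14 - A^18)
note: comparing 4 Jones polynomials yields 3 groups


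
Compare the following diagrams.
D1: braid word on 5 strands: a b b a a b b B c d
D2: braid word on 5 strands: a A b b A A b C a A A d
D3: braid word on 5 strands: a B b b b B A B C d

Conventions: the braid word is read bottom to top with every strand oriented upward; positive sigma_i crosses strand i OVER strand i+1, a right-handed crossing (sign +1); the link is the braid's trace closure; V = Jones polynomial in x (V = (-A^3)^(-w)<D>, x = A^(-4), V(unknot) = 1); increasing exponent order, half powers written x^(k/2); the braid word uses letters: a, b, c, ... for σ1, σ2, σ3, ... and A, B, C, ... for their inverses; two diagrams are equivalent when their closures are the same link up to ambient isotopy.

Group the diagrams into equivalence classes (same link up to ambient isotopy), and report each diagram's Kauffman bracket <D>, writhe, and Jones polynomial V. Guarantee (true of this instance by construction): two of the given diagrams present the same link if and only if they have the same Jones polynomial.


grouping into links: {D1} | {D2} | {D3}
V(D1) = x^2 + x^4 - x^5 + x^6 - x^7  (w +8, c 10, <D> = -A^-4 + 1 - A^4 + A^8 + A^16)
D2 (bracket -A^-12 + 2A^-8 - 2A^-4 + 3 - 2A^4 + 2A^8 - A^12; 12 crossings at w = 0): V = -x^-3 + 2x^-2 - 2x^-1 + 3 - 2x + 2x^2 - x^3
V(D3) = 1  [10 crossings, <D> = 1, w = 0]
why: 3 classes among 3 diagrams; unequal V(x) rules out equality


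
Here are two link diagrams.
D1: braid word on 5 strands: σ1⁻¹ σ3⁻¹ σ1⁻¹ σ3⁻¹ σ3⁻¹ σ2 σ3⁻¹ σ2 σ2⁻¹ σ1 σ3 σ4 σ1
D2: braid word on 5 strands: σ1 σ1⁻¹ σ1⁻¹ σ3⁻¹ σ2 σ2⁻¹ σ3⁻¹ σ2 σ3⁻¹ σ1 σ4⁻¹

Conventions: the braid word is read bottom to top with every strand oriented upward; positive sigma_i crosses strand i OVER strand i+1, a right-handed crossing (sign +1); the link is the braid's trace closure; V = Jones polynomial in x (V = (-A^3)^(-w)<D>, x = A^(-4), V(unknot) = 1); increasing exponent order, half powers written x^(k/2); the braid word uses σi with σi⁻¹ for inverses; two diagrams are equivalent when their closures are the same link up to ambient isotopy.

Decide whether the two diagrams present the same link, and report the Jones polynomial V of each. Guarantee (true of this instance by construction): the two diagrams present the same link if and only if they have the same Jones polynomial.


equivalent: yes
D1 (bracket A^-1 + A^3 + A^7 - A^15; 13 crossings at w = -1): V = x^(-9/2) - x^(-5/2) - x^(-3/2) - x^(-1/2)
D2 (bracket A^-7 + A^-3 + A - A^9; 11 crossings at w = -3): V = x^(-9/2) - x^(-5/2) - x^(-3/2) - x^(-1/2)
key observation: D2 (11 crossings) and D1 (13) are Markov-related braid presentations


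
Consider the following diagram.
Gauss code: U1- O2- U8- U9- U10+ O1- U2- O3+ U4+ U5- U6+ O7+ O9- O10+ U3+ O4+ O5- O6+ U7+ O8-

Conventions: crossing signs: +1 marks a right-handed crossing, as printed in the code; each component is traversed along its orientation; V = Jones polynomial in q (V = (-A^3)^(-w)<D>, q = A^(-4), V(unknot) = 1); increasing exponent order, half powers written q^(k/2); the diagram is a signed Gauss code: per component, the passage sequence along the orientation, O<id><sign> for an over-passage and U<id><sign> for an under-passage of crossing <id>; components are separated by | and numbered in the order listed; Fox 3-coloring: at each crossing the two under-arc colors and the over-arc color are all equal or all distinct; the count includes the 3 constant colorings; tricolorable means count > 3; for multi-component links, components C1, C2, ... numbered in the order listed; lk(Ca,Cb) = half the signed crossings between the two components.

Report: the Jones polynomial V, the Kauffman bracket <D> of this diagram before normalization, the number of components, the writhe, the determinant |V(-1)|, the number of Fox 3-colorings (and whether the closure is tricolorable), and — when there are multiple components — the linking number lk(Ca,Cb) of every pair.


V(q) = -q^-3 + q^-2 - q^-1 + 3 - q + q^2 - q^3
bracket: -A^-12 + A^-8 - A^-4 + 3 - A^4 + A^8 - A^12, w = 0
1 component, writhe 0, over 10 crossings
det 9, colorings 27 of 3^10 — tricolorable
observation: |V(-1)| = 9: so tricolorable, since 3 divides 9


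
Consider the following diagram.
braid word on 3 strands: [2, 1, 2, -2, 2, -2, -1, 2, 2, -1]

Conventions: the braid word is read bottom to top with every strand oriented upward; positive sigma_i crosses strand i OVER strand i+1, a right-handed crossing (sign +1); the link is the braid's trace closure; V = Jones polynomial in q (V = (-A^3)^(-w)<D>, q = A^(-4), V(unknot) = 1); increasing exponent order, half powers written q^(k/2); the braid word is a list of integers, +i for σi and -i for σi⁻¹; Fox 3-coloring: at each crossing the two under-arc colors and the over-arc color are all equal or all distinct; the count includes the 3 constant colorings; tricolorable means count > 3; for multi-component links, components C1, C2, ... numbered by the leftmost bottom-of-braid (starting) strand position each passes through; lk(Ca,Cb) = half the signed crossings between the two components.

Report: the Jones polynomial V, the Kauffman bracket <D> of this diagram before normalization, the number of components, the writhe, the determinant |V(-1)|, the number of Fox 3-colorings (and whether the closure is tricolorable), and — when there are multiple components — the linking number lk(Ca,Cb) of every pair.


Jones polynomial: V(q) = q + q^3 - q^4
<D> = -A^-10 + A^-6 + A^2; writhe +2
components 1, writhe +2 (10 crossings)
3-colorings: 9 of 3^10, det 3 — tricolorable
note: free reduction leaves σ2 σ2 σ2 σ1⁻¹ of the original 10 letters


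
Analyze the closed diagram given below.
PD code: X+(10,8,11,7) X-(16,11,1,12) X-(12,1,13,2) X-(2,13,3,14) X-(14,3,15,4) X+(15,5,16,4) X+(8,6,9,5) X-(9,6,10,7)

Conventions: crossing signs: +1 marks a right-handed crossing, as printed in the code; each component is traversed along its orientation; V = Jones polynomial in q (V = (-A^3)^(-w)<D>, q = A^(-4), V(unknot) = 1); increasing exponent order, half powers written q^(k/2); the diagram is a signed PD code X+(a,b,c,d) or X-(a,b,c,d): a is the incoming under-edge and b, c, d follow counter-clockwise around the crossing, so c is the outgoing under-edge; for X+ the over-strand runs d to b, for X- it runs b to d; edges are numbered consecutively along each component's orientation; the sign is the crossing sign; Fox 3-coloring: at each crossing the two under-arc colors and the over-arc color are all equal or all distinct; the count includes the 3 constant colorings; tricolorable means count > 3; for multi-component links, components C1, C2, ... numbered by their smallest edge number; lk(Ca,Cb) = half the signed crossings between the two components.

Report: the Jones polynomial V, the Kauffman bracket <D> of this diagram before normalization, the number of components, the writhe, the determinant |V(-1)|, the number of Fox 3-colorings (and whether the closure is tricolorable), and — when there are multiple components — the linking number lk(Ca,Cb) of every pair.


V = -q^-4 + q^-3 + q^-1
<D> = A^-2 + A^6 - A^10 (w = -2)
1 component over 8 crossings, w = -2
9 Fox colorings among 3^8, |V(-1)| = 3: tricolorable
why: the span of V is 3, forcing >= 3 crossings in any diagram


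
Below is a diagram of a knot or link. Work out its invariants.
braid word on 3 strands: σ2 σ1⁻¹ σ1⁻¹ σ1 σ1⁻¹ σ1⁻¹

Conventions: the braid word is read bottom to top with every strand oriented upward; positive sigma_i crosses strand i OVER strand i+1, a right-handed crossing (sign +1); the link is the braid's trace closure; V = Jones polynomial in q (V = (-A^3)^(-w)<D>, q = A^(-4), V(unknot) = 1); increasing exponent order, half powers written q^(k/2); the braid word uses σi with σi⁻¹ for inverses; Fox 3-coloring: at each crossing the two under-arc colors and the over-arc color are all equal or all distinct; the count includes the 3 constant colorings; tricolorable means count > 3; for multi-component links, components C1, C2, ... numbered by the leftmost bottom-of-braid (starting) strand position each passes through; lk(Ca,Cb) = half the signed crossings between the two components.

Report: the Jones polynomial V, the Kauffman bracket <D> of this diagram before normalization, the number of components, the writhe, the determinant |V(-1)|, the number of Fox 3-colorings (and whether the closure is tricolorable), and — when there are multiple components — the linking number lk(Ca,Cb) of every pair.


Jones polynomial: V(q) = -q^-4 + q^-3 + q^-1
<D> = A^-2 + A^6 - A^10; writhe -2
components 1, writhe -2 (6 crossings)
3-colorings: 9 of 3^6, det 3 — tricolorable
note: w = -2 shifts under R1 moves; the (-A^3)^(2) factor cancels that in V


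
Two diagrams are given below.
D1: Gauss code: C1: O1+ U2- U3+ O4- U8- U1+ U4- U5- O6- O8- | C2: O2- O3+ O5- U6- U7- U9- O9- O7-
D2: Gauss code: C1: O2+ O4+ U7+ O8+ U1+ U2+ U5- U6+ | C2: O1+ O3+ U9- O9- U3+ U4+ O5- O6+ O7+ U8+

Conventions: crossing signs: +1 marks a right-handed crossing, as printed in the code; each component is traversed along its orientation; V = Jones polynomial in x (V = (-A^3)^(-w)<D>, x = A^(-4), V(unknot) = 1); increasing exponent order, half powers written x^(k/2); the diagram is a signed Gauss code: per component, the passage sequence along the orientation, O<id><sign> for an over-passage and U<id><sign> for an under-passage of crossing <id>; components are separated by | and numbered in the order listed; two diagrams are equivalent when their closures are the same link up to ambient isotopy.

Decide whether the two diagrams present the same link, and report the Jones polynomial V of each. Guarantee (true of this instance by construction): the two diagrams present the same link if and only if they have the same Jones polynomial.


same link: no
V(D1) = -x^(-5/2) - x^(-1/2)  [9 crossings, <D> = A^-13 + A^-5, w = -5]
D2 (bracket A^-7 - A^-3 + A + A^9; 9 crossings at w = +5): V = -x^(3/2) - x^(7/2) + x^(9/2) - x^(11/2)
note: comparing 2 Jones polynomials yields 2 groups


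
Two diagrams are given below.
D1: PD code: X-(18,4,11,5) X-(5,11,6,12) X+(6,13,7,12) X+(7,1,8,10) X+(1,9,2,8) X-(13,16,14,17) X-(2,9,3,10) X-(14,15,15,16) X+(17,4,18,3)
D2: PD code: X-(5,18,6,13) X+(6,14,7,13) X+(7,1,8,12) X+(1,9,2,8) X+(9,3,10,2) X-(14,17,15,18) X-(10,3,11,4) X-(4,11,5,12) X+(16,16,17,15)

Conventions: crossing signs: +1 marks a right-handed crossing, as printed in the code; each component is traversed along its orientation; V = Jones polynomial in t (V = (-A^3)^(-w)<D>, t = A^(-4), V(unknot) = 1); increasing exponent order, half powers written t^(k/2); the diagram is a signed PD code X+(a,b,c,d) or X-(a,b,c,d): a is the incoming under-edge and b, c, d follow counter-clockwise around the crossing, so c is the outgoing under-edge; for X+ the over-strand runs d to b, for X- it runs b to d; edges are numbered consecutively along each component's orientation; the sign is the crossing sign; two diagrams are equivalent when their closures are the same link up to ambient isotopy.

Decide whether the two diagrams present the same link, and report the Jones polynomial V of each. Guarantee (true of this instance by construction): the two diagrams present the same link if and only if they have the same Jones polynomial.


equivalent: yes
V(D1) = -t^(-1/2) - t^(1/2)  (w -1, c 9, <D> = A^-5 + A^-1)
D2 (bracket A + A^5; 9 crossings at w = +1): V = -t^(-1/2) - t^(1/2)
why: one V(t) for all 2 diagrams — one class (guaranteed)


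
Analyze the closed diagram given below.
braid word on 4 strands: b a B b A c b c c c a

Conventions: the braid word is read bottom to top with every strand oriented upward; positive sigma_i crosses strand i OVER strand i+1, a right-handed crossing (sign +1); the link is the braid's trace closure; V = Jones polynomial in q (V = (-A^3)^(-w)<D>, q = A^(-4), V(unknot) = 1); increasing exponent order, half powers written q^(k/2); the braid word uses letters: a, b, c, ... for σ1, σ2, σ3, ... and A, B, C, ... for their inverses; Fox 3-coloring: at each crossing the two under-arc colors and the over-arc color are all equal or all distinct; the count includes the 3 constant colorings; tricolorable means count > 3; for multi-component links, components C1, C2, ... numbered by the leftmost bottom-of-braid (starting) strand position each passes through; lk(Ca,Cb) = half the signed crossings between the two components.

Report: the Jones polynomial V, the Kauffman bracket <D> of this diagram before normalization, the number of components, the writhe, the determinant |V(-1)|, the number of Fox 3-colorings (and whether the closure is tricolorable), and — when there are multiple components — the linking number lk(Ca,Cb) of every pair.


Jones polynomial: V(q) = q^2 + q^4 - q^5 + q^6 - q^7
<D> = A^-7 - A^-3 + A - A^5 - A^13; writhe +7
components 1, writhe +7 (11 crossings)
3-colorings: 3 of 3^11, det 5 — not tricolorable
note: |V(-1)| = 5: so not tricolorable, since 3 does not divide 5


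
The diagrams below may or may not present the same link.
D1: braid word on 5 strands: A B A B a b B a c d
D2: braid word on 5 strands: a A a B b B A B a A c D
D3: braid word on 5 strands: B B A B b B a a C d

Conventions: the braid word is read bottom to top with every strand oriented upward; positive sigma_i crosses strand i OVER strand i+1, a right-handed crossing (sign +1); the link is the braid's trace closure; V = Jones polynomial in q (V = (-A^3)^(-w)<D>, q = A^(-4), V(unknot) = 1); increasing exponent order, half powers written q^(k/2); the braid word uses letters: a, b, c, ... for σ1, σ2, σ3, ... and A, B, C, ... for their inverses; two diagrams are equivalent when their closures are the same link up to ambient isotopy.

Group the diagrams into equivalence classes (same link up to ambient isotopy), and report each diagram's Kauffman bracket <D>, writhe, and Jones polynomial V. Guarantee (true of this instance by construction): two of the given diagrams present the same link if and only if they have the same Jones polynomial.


grouping into links: {D1, D2, D3}
V(D1) = 1  (w 0, c 10, <D> = 1)
V(D2) = 1  [12 crossings, <D> = A^-6, w = -2]
V(D3) = 1  (w -2, c 10, <D> = A^-6)
key observation: one V(q) for all 3 diagrams — one class (guaranteed)


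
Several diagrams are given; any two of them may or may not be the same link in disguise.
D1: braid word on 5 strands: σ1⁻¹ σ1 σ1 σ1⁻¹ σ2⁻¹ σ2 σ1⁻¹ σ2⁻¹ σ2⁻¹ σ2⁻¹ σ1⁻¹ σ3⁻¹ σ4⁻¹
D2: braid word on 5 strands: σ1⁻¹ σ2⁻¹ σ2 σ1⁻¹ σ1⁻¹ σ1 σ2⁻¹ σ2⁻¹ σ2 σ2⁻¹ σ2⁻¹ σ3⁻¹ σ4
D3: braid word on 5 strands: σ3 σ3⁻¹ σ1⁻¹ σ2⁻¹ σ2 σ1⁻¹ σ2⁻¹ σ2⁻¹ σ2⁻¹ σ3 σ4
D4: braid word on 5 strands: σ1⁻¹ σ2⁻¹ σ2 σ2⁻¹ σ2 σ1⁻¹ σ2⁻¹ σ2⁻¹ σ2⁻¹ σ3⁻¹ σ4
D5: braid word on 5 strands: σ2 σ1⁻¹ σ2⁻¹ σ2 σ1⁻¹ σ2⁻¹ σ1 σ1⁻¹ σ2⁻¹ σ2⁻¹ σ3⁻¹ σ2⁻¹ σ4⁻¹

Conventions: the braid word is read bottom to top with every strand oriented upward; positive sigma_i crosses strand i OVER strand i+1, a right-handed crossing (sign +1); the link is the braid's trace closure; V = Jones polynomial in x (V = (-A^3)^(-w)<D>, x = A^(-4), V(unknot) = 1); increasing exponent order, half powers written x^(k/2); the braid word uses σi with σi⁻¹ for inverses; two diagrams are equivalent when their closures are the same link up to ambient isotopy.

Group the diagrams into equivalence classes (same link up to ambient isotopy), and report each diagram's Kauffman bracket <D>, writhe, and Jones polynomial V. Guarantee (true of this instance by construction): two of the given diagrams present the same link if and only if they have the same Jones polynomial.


classes: {D1, D2, D3, D4, D5}
V(D1) = x^(-13/2) - x^(-11/2) + x^(-9/2) - 2x^(-7/2) - x^(-3/2)  [13 crossings, <D> = A^-15 + 2A^-7 - A^-3 + A - A^5, w = -7]
D2 (bracket A^-9 + 2A^-1 - A^3 + A^7 - A^11; 13 crossings at w = -5): V = x^(-13/2) - x^(-11/2) + x^(-9/2) - 2x^(-7/2) - x^(-3/2)
V(D3) = x^(-13/2) - x^(-11/2) + x^(-9/2) - 2x^(-7/2) - x^(-3/2)  [11 crossings, <D> = A^-3 + 2A^5 - A^9 + A^13 - A^17, w = -3]
V(D4) = x^(-13/2) - x^(-11/2) + x^(-9/2) - 2x^(-7/2) - x^(-3/2)  (w -5, c 11, <D> = A^-9 + 2A^-1 - A^3 + A^7 - A^11)
D5 (bracket A^-15 + 2A^-7 - A^-3 + A - A^5; 13 crossings at w = -7): V = x^(-13/2) - x^(-11/2) + x^(-9/2) - 2x^(-7/2) - x^(-3/2)
note: all 5 diagrams share one V(x), hence one class


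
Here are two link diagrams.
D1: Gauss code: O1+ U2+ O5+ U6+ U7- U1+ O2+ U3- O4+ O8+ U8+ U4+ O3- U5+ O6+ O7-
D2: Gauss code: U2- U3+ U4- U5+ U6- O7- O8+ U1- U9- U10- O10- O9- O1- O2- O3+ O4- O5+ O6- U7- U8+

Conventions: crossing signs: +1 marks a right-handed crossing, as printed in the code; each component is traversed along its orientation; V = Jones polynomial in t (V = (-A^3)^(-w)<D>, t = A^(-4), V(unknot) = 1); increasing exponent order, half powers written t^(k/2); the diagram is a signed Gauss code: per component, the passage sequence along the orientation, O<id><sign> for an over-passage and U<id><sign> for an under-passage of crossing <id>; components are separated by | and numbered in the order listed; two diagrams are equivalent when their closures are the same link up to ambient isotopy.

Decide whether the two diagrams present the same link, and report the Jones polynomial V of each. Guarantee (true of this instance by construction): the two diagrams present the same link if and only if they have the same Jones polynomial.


same link: no
V(D1) = t + t^3 - t^4  [8 crossings, <D> = -A^-4 + 1 + A^8, w = +4]
V(D2) = 1  [10 crossings, <D> = A^-12, w = -4]
insight: V(t) takes 2 values over 2 diagrams, fixing the grouping


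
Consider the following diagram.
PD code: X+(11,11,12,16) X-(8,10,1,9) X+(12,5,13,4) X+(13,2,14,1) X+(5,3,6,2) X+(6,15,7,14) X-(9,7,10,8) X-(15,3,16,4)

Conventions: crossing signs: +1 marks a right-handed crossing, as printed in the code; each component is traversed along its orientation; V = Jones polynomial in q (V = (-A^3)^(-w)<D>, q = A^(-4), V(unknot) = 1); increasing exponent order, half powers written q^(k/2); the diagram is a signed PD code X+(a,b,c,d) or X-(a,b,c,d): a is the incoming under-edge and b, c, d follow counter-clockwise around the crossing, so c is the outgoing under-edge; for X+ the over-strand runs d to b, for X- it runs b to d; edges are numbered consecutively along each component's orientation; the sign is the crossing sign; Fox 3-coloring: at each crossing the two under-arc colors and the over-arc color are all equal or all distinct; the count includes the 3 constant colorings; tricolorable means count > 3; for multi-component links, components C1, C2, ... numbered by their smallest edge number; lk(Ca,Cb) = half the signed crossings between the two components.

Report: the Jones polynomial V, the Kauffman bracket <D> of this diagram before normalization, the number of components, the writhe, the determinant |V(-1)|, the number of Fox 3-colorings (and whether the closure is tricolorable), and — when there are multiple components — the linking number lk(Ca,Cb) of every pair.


V = q^-2 + 2 + q^2
<D> = A^-2 + 2A^6 + A^14 (w = +2)
3 components over 8 crossings, w = +2
lk(C1,C2): -1
lk(C1,C3) = +1
linking number lk(C2,C3) = 0
3 Fox colorings among 3^8, |V(-1)| = 4: not tricolorable
why: det 4 = |V(-1)|; not divisible by 3, so not tricolorable


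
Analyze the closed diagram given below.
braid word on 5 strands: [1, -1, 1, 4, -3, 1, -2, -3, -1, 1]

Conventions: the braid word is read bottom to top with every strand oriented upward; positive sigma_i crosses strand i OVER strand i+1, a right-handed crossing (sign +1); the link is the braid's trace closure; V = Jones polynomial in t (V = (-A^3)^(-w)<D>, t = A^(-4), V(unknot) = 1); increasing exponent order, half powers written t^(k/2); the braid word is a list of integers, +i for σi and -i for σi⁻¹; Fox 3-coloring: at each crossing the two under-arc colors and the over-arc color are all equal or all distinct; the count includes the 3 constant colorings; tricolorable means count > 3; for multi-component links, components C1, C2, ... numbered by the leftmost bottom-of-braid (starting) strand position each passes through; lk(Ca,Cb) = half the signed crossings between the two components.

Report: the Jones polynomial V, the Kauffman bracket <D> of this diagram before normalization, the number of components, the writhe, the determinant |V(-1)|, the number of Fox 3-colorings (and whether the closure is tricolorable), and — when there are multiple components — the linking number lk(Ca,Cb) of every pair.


V(t) = t^-2 + 2 + t^2
bracket: A^-8 + 2 + A^8, w = 0
3 components, writhe 0, over 10 crossings
lk(C1,C2) = +1
linking number lk(C1,C3) = 0
lk(C2,C3): -1
det 4, colorings 3 of 3^10 — not tricolorable
observation: span 4 respects span(V) <= c + mu - 1 = 12 for this 3-component diagram


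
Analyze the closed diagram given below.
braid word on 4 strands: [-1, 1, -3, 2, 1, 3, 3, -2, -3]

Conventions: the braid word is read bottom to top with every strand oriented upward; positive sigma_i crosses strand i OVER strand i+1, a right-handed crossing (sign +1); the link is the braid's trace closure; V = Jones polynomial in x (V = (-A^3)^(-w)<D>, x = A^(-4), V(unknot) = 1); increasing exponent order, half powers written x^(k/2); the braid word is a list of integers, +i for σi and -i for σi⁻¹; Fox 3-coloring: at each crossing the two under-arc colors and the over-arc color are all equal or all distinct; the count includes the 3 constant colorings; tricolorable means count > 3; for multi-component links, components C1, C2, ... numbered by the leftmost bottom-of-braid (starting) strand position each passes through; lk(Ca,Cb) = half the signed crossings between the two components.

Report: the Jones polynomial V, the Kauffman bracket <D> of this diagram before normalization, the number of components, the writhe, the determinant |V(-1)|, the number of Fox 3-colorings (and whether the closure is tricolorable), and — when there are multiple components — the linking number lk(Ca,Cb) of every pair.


V = x^-2 + 2 + x^2
<D> = -A^-5 - 2A^3 - A^11 (w = +1)
3 components over 9 crossings, w = +1
lk(C1,C2): 0
lk(C1,C3) = -1
linking number lk(C2,C3) = +1
3 Fox colorings among 3^9, |V(-1)| = 4: not tricolorable
why: palindromic: swapping x for 1/x fixes V


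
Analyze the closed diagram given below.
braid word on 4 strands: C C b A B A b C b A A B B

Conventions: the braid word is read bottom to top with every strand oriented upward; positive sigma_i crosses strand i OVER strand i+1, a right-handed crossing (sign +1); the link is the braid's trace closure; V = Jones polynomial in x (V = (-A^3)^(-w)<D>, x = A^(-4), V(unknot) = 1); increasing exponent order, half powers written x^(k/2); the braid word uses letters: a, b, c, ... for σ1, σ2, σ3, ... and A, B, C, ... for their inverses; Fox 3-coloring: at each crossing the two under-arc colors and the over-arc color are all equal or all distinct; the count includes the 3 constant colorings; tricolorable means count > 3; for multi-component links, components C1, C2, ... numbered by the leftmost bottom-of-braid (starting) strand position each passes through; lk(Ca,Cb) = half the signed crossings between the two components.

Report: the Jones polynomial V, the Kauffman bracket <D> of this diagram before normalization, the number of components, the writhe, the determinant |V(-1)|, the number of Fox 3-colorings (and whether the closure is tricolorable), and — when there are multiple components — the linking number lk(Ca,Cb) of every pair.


Jones polynomial: V(x) = x^-10 - 2x^-9 + 2x^-8 - 4x^-7 + 4x^-6 - 3x^-5 + 3x^-4 - x^-3 + x^-2
<D> = -A^-13 + A^-9 - 3A^-5 + 3A^-1 - 4A^3 + 4A^7 - 2A^11 + 2A^15 - A^19; writhe -7
components 1, writhe -7 (13 crossings)
3-colorings: 9 of 3^13, det 21 — tricolorable
note: det 21 = |V(-1)|; divisible by 3, so tricolorable


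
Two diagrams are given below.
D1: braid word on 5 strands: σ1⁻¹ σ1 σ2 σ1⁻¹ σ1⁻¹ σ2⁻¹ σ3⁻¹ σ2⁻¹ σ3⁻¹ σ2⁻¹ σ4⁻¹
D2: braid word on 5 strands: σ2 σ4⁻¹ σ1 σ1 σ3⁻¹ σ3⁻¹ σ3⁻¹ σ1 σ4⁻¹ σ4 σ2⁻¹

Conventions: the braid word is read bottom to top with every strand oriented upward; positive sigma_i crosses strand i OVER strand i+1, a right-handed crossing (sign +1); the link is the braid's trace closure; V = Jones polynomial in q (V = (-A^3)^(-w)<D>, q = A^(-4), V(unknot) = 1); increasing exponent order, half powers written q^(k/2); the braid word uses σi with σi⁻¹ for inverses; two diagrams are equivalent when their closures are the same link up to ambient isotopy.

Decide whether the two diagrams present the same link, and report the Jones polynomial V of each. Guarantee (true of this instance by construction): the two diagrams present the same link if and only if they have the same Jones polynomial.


same link: no
V(D1) = q^(-13/2) - q^(-11/2) + q^(-9/2) - 2q^(-7/2) - q^(-3/2)  [11 crossings, <D> = A^-15 + 2A^-7 - A^-3 + A - A^5, w = -7]
D2 (bracket -A^-17 + 2A^-5 + 2A^-1 - A^11; 11 crossings at w = -1): V = q^(-7/2) - 2q^(-1/2) - 2q^(1/2) + q^(7/2)
note: 2 classes among 2 diagrams; unequal V(q) rules out equality


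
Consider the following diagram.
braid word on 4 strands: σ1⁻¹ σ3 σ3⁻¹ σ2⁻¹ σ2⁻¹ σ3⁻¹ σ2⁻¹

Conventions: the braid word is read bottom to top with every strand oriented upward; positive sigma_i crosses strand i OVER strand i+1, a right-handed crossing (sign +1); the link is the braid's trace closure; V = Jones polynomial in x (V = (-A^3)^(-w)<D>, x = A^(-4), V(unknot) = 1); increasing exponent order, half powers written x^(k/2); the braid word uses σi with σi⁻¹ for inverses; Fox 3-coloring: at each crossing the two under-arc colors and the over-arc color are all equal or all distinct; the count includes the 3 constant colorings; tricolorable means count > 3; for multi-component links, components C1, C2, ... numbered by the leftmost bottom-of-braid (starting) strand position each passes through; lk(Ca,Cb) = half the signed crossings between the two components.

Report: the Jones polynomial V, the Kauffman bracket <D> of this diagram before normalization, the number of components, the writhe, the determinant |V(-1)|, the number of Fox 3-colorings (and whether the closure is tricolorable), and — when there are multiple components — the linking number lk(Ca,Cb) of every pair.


V(x) = -x^-4 + x^-3 + x^-1
bracket: -A^-11 - A^-3 + A, w = -5
1 component, writhe -5, over 7 crossings
det 3, colorings 9 of 3^7 — tricolorable
observation: w = -5 (over 7 crossings) is diagram-only; (-A^3)^(5) removes it from V


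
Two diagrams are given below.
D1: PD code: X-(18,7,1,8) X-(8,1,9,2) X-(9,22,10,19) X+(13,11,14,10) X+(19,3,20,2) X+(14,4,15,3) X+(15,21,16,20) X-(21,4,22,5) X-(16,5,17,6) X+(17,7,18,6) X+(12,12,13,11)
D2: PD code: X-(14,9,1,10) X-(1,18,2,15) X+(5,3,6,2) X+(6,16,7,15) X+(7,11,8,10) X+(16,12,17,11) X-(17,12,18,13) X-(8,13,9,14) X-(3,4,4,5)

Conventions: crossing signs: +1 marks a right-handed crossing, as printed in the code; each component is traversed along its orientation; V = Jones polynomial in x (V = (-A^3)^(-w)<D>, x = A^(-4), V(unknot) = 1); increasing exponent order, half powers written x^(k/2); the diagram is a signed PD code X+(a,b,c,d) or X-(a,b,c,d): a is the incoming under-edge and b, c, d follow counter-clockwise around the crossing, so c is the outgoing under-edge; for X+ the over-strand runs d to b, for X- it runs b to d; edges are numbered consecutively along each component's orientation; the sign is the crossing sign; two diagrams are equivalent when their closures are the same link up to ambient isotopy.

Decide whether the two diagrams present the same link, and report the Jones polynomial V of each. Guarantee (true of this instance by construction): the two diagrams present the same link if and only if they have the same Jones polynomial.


same link: yes
V(D1) = -x^(-1/2) - x^(1/2)  [11 crossings, <D> = A + A^5, w = +1]
V(D2) = -x^(-1/2) - x^(1/2)  [9 crossings, <D> = A^-5 + A^-1, w = -1]
insight: Reidemeister moves carry D1 (11 crossings) to D2 (9)
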